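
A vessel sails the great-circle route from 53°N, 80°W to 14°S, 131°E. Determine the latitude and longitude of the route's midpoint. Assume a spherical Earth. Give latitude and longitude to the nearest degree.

≈ 45°N, 165°E

Convert each endpoint to a unit vector on the sphere (x = cos φ cos λ, y = cos φ sin λ, z = sin φ).
The central angle between the endpoints is δ = arccos(p₁·p₂) ≈ 2.337 rad (133.9°).
Interpolate at f = 1/2 with slerp weights a = sin((1−f)δ)/sin δ ≈ 1.278, b = sin(fδ)/sin δ ≈ 1.278.
p = a·p₁ + b·p₂ ≈ (-0.680, 0.178, 0.711); φ = arcsin(p_z) ≈ 45.34°, λ = atan2(p_y, p_x) ≈ 165.30°.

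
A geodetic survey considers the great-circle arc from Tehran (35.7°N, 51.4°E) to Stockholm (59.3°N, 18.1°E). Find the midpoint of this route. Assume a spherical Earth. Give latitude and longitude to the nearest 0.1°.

Write both endpoints as unit vectors p₁, p₂ with components (cos φ cos λ, cos φ sin λ, sin φ).
The central angle between the endpoints is δ = arccos(p₁·p₂) ≈ 0.558 rad (32.0°).
Interpolate at f = 1/2 with slerp weights a = sin((1−f)δ)/sin δ ≈ 0.520, b = sin(fδ)/sin δ ≈ 0.520.
p = a·p₁ + b·p₂ ≈ (0.516, 0.413, 0.751); φ = arcsin(p_z) ≈ 48.65°, λ = atan2(p_y, p_x) ≈ 38.65°.

≈ 48.7°N, 38.7°E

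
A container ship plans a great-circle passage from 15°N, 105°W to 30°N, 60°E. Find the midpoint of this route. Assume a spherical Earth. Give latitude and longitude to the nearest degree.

Write both endpoints as unit vectors p₁, p₂ with components (cos φ cos λ, cos φ sin λ, sin φ).
The central angle between the endpoints is δ = arccos(p₁·p₂) ≈ 2.317 rad (132.7°).
Interpolate at f = 1/2 with slerp weights a = sin((1−f)δ)/sin δ ≈ 1.247, b = sin(fδ)/sin δ ≈ 1.247.
p = a·p₁ + b·p₂ ≈ (0.228, -0.228, 0.946); φ = arcsin(p_z) ≈ 71.17°, λ = atan2(p_y, p_x) ≈ -45.00°.

≈ 71°N, 45°W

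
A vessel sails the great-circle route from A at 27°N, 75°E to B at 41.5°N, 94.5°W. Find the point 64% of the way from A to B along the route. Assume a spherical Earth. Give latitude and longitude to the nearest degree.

From cos δ = sin φ₁ sin φ₂ + cos φ₁ cos φ₂ cos Δλ, the central angle is δ ≈ 1.934 rad (110.8°).
Interpolate at f = 0.64 with slerp weights a = sin((1−f)δ)/sin δ ≈ 0.686, b = sin(fδ)/sin δ ≈ 1.011.
p = a·p₁ + b·p₂ ≈ (0.099, -0.164, 0.981); φ = arcsin(p_z) ≈ 78.94°, λ = atan2(p_y, p_x) ≈ -58.99°.

≈ 79°N, 59°W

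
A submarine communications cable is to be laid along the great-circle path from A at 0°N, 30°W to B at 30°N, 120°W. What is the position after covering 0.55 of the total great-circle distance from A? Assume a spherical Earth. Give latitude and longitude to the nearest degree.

The haversine formula gives a central angle δ ≈ 1.571 rad (90.0°) between the endpoints.
Interpolate at f = 0.55 with slerp weights a = sin((1−f)δ)/sin δ ≈ 0.649, b = sin(fδ)/sin δ ≈ 0.760.
p = a·p₁ + b·p₂ ≈ (0.233, -0.895, 0.380); φ = arcsin(p_z) ≈ 22.35°, λ = atan2(p_y, p_x) ≈ -75.40°.

≈ 22°N, 75°W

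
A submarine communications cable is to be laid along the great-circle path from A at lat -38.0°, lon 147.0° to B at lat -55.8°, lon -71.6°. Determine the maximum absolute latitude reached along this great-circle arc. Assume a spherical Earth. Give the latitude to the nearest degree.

≈ -74°

The great circle lies in the plane with unit normal n̂ = (p₁ × p₂)/|p₁ × p₂|.
Here n̂_z ≈ +0.280; the vertex latitude is φ_max = arccos|n̂_z| ≈ 73.7°.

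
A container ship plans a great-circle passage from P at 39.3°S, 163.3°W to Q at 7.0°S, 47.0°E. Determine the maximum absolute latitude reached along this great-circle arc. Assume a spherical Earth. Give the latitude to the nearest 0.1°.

The great circle lies in the plane with unit normal n̂ = (p₁ × p₂)/|p₁ × p₂|.
Here n̂_z ≈ -0.478; the vertex latitude is φ_max = arccos|n̂_z| ≈ 61.4°.
Check via Clairaut: cos φ_max = |cos φ₁| · sin C = cos(39.3°)·sin(141.8°) ≈ 0.478, again giving ≈ 61.4°.

≈ 61.4°S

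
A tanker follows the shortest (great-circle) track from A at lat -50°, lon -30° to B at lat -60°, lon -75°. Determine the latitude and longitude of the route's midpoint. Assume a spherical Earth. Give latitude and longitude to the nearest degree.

Write both endpoints as unit vectors p₁, p₂ with components (cos φ cos λ, cos φ sin λ, sin φ).
The central angle between the endpoints is δ = arccos(p₁·p₂) ≈ 0.472 rad (27.0°).
Interpolate at f = 1/2 with slerp weights a = sin((1−f)δ)/sin δ ≈ 0.514, b = sin(fδ)/sin δ ≈ 0.514.
p = a·p₁ + b·p₂ ≈ (0.353, -0.414, -0.839); φ = arcsin(p_z) ≈ -57.07°, λ = atan2(p_y, p_x) ≈ -49.54°.

≈ lat -57°, lon -50°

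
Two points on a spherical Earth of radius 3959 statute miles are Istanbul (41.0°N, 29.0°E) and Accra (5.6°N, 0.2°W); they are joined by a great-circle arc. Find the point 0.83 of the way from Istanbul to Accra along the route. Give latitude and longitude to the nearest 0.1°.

Convert each endpoint to a unit vector on the sphere (x = cos φ cos λ, y = cos φ sin λ, z = sin φ).
The central angle between the endpoints is δ = arccos(p₁·p₂) ≈ 0.767 rad (44.0°).
Interpolate at f = 0.83 with slerp weights a = sin((1−f)δ)/sin δ ≈ 0.187, b = sin(fδ)/sin δ ≈ 0.857.
p = a·p₁ + b·p₂ ≈ (0.976, 0.066, 0.207); φ = arcsin(p_z) ≈ 11.92°, λ = atan2(p_y, p_x) ≈ 3.84°.

≈ (11.9°N, 3.8°E)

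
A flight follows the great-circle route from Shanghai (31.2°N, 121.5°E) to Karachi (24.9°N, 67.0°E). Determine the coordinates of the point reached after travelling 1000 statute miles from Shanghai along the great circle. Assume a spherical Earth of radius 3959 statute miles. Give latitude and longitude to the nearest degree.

Write both endpoints as unit vectors p₁, p₂ with components (cos φ cos λ, cos φ sin λ, sin φ).
The central angle between the endpoints is δ = arccos(p₁·p₂) ≈ 0.838 rad (48.0°). The total great-circle distance is δ·R ≈ 0.838 × 3959 ≈ 3319 mi, so the target fraction is f = 1000/3319 ≈ 0.301.
Interpolate at f ≈ 0.301 with slerp weights a = sin((1−f)δ)/sin δ ≈ 0.744, b = sin(fδ)/sin δ ≈ 0.336.
p = a·p₁ + b·p₂ ≈ (-0.213, 0.823, 0.527); φ = arcsin(p_z) ≈ 31.78°, λ = atan2(p_y, p_x) ≈ 104.52°.

≈ 32°N, 105°E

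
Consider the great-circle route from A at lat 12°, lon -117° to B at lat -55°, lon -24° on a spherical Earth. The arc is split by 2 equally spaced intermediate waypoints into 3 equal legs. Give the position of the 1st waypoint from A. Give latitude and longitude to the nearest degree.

Convert each endpoint to a unit vector on the sphere (x = cos φ cos λ, y = cos φ sin λ, z = sin φ).
The central angle between the endpoints is δ = arccos(p₁·p₂) ≈ 1.772 rad (101.5°).
Interpolate at f = 1/3 with slerp weights a = sin((1−f)δ)/sin δ ≈ 0.944, b = sin(fδ)/sin δ ≈ 0.568.
p = a·p₁ + b·p₂ ≈ (-0.121, -0.955, -0.269); φ = arcsin(p_z) ≈ -15.62°, λ = atan2(p_y, p_x) ≈ -97.24°.

≈ lat -16°, lon -97°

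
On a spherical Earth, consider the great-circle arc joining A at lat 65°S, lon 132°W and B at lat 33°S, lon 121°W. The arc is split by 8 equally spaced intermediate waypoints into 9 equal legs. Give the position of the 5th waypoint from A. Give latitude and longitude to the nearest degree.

Write both endpoints as unit vectors p₁, p₂ with components (cos φ cos λ, cos φ sin λ, sin φ).
The central angle between the endpoints is δ = arccos(p₁·p₂) ≈ 0.571 rad (32.7°).
Interpolate at f = 5/9 with slerp weights a = sin((1−f)δ)/sin δ ≈ 0.464, b = sin(fδ)/sin δ ≈ 0.577.
p = a·p₁ + b·p₂ ≈ (-0.381, -0.561, -0.735); φ = arcsin(p_z) ≈ -47.33°, λ = atan2(p_y, p_x) ≈ -124.17°.

≈ lat 47°S, lon 124°W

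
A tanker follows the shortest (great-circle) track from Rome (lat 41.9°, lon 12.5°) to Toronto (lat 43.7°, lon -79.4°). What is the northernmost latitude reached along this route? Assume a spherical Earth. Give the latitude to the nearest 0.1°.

The great circle lies in the plane with unit normal n̂ = (p₁ × p₂)/|p₁ × p₂|.
Here n̂_z ≈ -0.600; the vertex latitude is φ_max = arccos|n̂_z| ≈ 53.1°.
Check via Clairaut: cos φ_max = |cos φ₁| · sin C = cos(41.9°)·sin(53.7°) ≈ 0.600, again giving ≈ 53.1°.

≈ 53.1°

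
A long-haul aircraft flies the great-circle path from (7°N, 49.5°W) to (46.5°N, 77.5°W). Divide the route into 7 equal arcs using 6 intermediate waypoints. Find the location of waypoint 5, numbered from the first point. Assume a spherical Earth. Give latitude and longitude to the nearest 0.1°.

Write both endpoints as unit vectors p₁, p₂ with components (cos φ cos λ, cos φ sin λ, sin φ).
The central angle between the endpoints is δ = arccos(p₁·p₂) ≈ 0.807 rad (46.2°).
Interpolate at f = 5/7 with slerp weights a = sin((1−f)δ)/sin δ ≈ 0.316, b = sin(fδ)/sin δ ≈ 0.755.
p = a·p₁ + b·p₂ ≈ (0.316, -0.746, 0.586); φ = arcsin(p_z) ≈ 35.87°, λ = atan2(p_y, p_x) ≈ -67.02°.

≈ (35.9°N, 67.0°W)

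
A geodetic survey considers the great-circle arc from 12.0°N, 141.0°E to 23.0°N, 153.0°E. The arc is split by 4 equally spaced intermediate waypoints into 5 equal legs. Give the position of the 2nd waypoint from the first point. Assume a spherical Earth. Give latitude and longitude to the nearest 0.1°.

Convert each endpoint to a unit vector on the sphere (x = cos φ cos λ, y = cos φ sin λ, z = sin φ).
The central angle between the endpoints is δ = arccos(p₁·p₂) ≈ 0.277 rad (15.9°).
Interpolate at f = 2/5 with slerp weights a = sin((1−f)δ)/sin δ ≈ 0.605, b = sin(fδ)/sin δ ≈ 0.404.
p = a·p₁ + b·p₂ ≈ (-0.791, 0.541, 0.284); φ = arcsin(p_z) ≈ 16.48°, λ = atan2(p_y, p_x) ≈ 145.63°.

≈ 16.5°N, 145.6°E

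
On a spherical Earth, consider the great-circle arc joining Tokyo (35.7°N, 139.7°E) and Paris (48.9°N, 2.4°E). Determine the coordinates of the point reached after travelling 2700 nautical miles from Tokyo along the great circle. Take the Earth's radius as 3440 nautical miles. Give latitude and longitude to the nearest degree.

From cos δ = sin φ₁ sin φ₂ + cos φ₁ cos φ₂ cos Δλ, the central angle is δ ≈ 1.523 rad (87.3°). The total great-circle distance is δ·R ≈ 1.523 × 3440 ≈ 5240 nmi, so the target fraction is f = 2700/5240 ≈ 0.515.
Interpolate at f ≈ 0.515 with slerp weights a = sin((1−f)δ)/sin δ ≈ 0.674, b = sin(fδ)/sin δ ≈ 0.708.
p = a·p₁ + b·p₂ ≈ (0.047, 0.373, 0.926); φ = arcsin(p_z) ≈ 67.89°, λ = atan2(p_y, p_x) ≈ 82.78°.

≈ 68°N, 83°E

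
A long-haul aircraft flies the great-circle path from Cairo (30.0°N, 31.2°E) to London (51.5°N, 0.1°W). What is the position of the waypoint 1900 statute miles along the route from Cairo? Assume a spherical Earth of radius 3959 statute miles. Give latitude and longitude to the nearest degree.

≈ (49°N, 5°E)

The haversine formula gives a central angle δ ≈ 0.551 rad (31.6°) between the endpoints. The total great-circle distance is δ·R ≈ 0.551 × 3959 ≈ 2182 mi, so the target fraction is f = 1900/2182 ≈ 0.871.
Interpolate at f ≈ 0.871 with slerp weights a = sin((1−f)δ)/sin δ ≈ 0.136, b = sin(fδ)/sin δ ≈ 0.882.
p = a·p₁ + b·p₂ ≈ (0.650, 0.060, 0.758); φ = arcsin(p_z) ≈ 49.29°, λ = atan2(p_y, p_x) ≈ 5.28°.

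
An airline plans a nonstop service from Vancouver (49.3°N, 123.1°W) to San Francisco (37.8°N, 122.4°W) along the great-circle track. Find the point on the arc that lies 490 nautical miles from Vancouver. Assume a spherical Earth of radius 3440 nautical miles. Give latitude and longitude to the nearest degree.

The haversine formula gives a central angle δ ≈ 0.201 rad (11.5°) between the endpoints. The total great-circle distance is δ·R ≈ 0.201 × 3440 ≈ 691 nmi, so the target fraction is f = 490/691 ≈ 0.709.
Interpolate at f ≈ 0.709 with slerp weights a = sin((1−f)δ)/sin δ ≈ 0.293, b = sin(fδ)/sin δ ≈ 0.711.
p = a·p₁ + b·p₂ ≈ (-0.405, -0.635, 0.658); φ = arcsin(p_z) ≈ 41.15°, λ = atan2(p_y, p_x) ≈ -122.58°.

≈ 41°N, 123°W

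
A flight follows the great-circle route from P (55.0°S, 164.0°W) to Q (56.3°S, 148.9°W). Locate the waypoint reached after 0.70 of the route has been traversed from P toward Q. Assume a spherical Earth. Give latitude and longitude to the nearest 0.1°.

Write both endpoints as unit vectors p₁, p₂ with components (cos φ cos λ, cos φ sin λ, sin φ).
The central angle between the endpoints is δ = arccos(p₁·p₂) ≈ 0.150 rad (8.6°).
Interpolate at f = 0.70 with slerp weights a = sin((1−f)δ)/sin δ ≈ 0.301, b = sin(fδ)/sin δ ≈ 0.701.
p = a·p₁ + b·p₂ ≈ (-0.499, -0.249, -0.830); φ = arcsin(p_z) ≈ -56.11°, λ = atan2(p_y, p_x) ≈ -153.53°.

≈ (56.1°S, 153.5°W)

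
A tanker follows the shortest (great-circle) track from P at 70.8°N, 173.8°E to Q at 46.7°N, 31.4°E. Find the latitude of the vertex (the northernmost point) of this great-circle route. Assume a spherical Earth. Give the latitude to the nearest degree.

≈ 81°N

The great circle lies in the plane with unit normal n̂ = (p₁ × p₂)/|p₁ × p₂|.
Here n̂_z ≈ -0.160; the vertex latitude is φ_max = arccos|n̂_z| ≈ 80.8°.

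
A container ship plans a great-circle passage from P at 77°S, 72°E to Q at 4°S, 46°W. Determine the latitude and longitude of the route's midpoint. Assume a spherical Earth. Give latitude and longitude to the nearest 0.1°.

≈ 48.8°S, 33.4°W

Write both endpoints as unit vectors p₁, p₂ with components (cos φ cos λ, cos φ sin λ, sin φ).
The central angle between the endpoints is δ = arccos(p₁·p₂) ≈ 1.608 rad (92.1°).
Interpolate at f = 1/2 with slerp weights a = sin((1−f)δ)/sin δ ≈ 0.721, b = sin(fδ)/sin δ ≈ 0.721.
p = a·p₁ + b·p₂ ≈ (0.550, -0.363, -0.753); φ = arcsin(p_z) ≈ -48.81°, λ = atan2(p_y, p_x) ≈ -33.45°.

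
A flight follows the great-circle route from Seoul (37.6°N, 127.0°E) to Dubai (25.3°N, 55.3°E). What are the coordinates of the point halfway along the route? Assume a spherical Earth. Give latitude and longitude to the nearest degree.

≈ 37°N, 88°E

Write both endpoints as unit vectors p₁, p₂ with components (cos φ cos λ, cos φ sin λ, sin φ).
The central angle between the endpoints is δ = arccos(p₁·p₂) ≈ 1.064 rad (60.9°).
Interpolate at f = 1/2 with slerp weights a = sin((1−f)δ)/sin δ ≈ 0.580, b = sin(fδ)/sin δ ≈ 0.580.
p = a·p₁ + b·p₂ ≈ (0.022, 0.798, 0.602); φ = arcsin(p_z) ≈ 37.01°, λ = atan2(p_y, p_x) ≈ 88.42°.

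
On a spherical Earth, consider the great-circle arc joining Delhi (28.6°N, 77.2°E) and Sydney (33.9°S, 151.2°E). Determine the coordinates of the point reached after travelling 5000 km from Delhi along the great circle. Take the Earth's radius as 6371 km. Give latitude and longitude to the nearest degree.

≈ (2°S, 112°E)

From cos δ = sin φ₁ sin φ₂ + cos φ₁ cos φ₂ cos Δλ, the central angle is δ ≈ 1.637 rad (93.8°). The total great-circle distance is δ·R ≈ 1.637 × 6371 ≈ 10429 km, so the target fraction is f = 5000/10429 ≈ 0.479.
Interpolate at f ≈ 0.479 with slerp weights a = sin((1−f)δ)/sin δ ≈ 0.754, b = sin(fδ)/sin δ ≈ 0.708.
p = a·p₁ + b·p₂ ≈ (-0.368, 0.929, -0.034); φ = arcsin(p_z) ≈ -1.94°, λ = atan2(p_y, p_x) ≈ 111.63°.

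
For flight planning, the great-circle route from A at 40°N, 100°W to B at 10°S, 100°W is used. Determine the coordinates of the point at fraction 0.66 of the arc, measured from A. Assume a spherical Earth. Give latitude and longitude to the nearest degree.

≈ 7°N, 100°W

From cos δ = sin φ₁ sin φ₂ + cos φ₁ cos φ₂ cos Δλ, the central angle is δ ≈ 0.873 rad (50.0°).
Interpolate at f = 0.66 with slerp weights a = sin((1−f)δ)/sin δ ≈ 0.382, b = sin(fδ)/sin δ ≈ 0.711.
p = a·p₁ + b·p₂ ≈ (-0.172, -0.977, 0.122); φ = arcsin(p_z) ≈ 7.00°, λ = atan2(p_y, p_x) ≈ -100.00°.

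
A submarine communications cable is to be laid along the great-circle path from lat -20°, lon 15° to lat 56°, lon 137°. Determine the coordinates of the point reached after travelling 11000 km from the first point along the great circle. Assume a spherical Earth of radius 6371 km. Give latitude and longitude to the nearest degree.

≈ lat 54°, lon 92°

Convert each endpoint to a unit vector on the sphere (x = cos φ cos λ, y = cos φ sin λ, z = sin φ).
The central angle between the endpoints is δ = arccos(p₁·p₂) ≈ 2.168 rad (124.2°). The total great-circle distance is δ·R ≈ 2.168 × 6371 ≈ 13810 km, so the target fraction is f = 11000/13810 ≈ 0.797.
Interpolate at f ≈ 0.797 with slerp weights a = sin((1−f)δ)/sin δ ≈ 0.516, b = sin(fδ)/sin δ ≈ 1.194.
p = a·p₁ + b·p₂ ≈ (-0.020, 0.581, 0.814); φ = arcsin(p_z) ≈ 54.45°, λ = atan2(p_y, p_x) ≈ 91.97°.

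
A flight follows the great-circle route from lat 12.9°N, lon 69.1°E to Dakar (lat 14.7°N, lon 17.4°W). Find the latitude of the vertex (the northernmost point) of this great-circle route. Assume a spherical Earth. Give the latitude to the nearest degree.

The great circle lies in the plane with unit normal n̂ = (p₁ × p₂)/|p₁ × p₂|.
Here n̂_z ≈ -0.947; the vertex latitude is φ_max = arccos|n̂_z| ≈ 18.7°.
Check via Clairaut: cos φ_max = |cos φ₁| · sin C = cos(12.9°)·sin(76.4°) ≈ 0.947, again giving ≈ 18.7°.

≈ 19°N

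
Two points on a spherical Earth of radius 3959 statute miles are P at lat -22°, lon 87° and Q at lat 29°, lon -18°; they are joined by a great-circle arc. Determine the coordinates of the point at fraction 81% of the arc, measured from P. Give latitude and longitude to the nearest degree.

Write both endpoints as unit vectors p₁, p₂ with components (cos φ cos λ, cos φ sin λ, sin φ).
The central angle between the endpoints is δ = arccos(p₁·p₂) ≈ 1.973 rad (113.0°).
Interpolate at f = 0.81 with slerp weights a = sin((1−f)δ)/sin δ ≈ 0.398, b = sin(fδ)/sin δ ≈ 1.086.
p = a·p₁ + b·p₂ ≈ (0.923, 0.075, 0.378); φ = arcsin(p_z) ≈ 22.19°, λ = atan2(p_y, p_x) ≈ 4.64°.

≈ lat 22°, lon 5°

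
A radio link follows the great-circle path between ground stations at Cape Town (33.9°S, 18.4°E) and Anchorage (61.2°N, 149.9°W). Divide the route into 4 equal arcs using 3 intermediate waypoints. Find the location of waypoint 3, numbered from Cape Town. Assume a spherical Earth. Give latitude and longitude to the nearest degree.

≈ 75°N, 30°W

Convert each endpoint to a unit vector on the sphere (x = cos φ cos λ, y = cos φ sin λ, z = sin φ).
The central angle between the endpoints is δ = arccos(p₁·p₂) ≈ 2.647 rad (151.7°).
Interpolate at f = 3/4 with slerp weights a = sin((1−f)δ)/sin δ ≈ 1.295, b = sin(fδ)/sin δ ≈ 1.929.
p = a·p₁ + b·p₂ ≈ (0.216, -0.127, 0.968); φ = arcsin(p_z) ≈ 75.49°, λ = atan2(p_y, p_x) ≈ -30.38°.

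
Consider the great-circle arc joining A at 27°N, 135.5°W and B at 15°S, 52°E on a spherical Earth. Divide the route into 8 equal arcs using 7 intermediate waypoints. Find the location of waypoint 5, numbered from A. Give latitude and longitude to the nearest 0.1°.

From cos δ = sin φ₁ sin φ₂ + cos φ₁ cos φ₂ cos Δλ, the central angle is δ ≈ 2.899 rad (166.1°).
Interpolate at f = 5/8 with slerp weights a = sin((1−f)δ)/sin δ ≈ 3.690, b = sin(fδ)/sin δ ≈ 4.047.
p = a·p₁ + b·p₂ ≈ (0.062, 0.776, 0.628); φ = arcsin(p_z) ≈ 38.88°, λ = atan2(p_y, p_x) ≈ 85.45°.

≈ 38.9°N, 85.5°E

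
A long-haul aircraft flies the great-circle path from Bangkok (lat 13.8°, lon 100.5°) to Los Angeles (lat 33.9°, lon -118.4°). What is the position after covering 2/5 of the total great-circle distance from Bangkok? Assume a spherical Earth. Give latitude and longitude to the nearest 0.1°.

≈ lat 47.4°, lon 141.6°

Convert each endpoint to a unit vector on the sphere (x = cos φ cos λ, y = cos φ sin λ, z = sin φ).
The central angle between the endpoints is δ = arccos(p₁·p₂) ≈ 2.088 rad (119.6°).
Interpolate at f = 2/5 with slerp weights a = sin((1−f)δ)/sin δ ≈ 1.093, b = sin(fδ)/sin δ ≈ 0.853.
p = a·p₁ + b·p₂ ≈ (-0.530, 0.421, 0.736); φ = arcsin(p_z) ≈ 47.42°, λ = atan2(p_y, p_x) ≈ 141.56°.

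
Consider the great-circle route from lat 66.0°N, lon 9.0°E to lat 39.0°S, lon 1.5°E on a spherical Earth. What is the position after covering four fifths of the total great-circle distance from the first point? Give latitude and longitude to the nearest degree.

≈ lat 18°S, lon 3°E

The haversine formula gives a central angle δ ≈ 1.835 rad (105.2°) between the endpoints.
Interpolate at f = 4/5 with slerp weights a = sin((1−f)δ)/sin δ ≈ 0.372, b = sin(fδ)/sin δ ≈ 1.031.
p = a·p₁ + b·p₂ ≈ (0.950, 0.045, -0.309); φ = arcsin(p_z) ≈ -17.99°, λ = atan2(p_y, p_x) ≈ 2.69°.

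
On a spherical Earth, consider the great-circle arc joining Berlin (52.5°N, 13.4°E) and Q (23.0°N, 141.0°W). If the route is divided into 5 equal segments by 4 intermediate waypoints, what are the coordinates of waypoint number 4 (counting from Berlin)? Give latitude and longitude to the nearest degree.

≈ (42°N, 134°W)

Write both endpoints as unit vectors p₁, p₂ with components (cos φ cos λ, cos φ sin λ, sin φ).
The central angle between the endpoints is δ = arccos(p₁·p₂) ≈ 1.767 rad (101.3°).
Interpolate at f = 4/5 with slerp weights a = sin((1−f)δ)/sin δ ≈ 0.353, b = sin(fδ)/sin δ ≈ 1.007.
p = a·p₁ + b·p₂ ≈ (-0.511, -0.534, 0.674); φ = arcsin(p_z) ≈ 42.34°, λ = atan2(p_y, p_x) ≈ -133.78°.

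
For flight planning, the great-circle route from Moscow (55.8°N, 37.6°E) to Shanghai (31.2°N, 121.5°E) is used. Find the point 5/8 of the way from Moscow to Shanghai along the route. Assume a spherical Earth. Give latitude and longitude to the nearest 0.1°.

≈ (47.3°N, 100.0°E)

Write both endpoints as unit vectors p₁, p₂ with components (cos φ cos λ, cos φ sin λ, sin φ).
The central angle between the endpoints is δ = arccos(p₁·p₂) ≈ 1.071 rad (61.3°).
Interpolate at f = 5/8 with slerp weights a = sin((1−f)δ)/sin δ ≈ 0.445, b = sin(fδ)/sin δ ≈ 0.707.
p = a·p₁ + b·p₂ ≈ (-0.118, 0.668, 0.735); φ = arcsin(p_z) ≈ 47.27°, λ = atan2(p_y, p_x) ≈ 99.98°.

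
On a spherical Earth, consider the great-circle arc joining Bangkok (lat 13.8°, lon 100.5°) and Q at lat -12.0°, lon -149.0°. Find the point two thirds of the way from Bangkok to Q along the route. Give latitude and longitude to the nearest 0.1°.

Write both endpoints as unit vectors p₁, p₂ with components (cos φ cos λ, cos φ sin λ, sin φ).
The central angle between the endpoints is δ = arccos(p₁·p₂) ≈ 1.963 rad (112.5°).
Interpolate at f = 2/3 with slerp weights a = sin((1−f)δ)/sin δ ≈ 0.659, b = sin(fδ)/sin δ ≈ 1.045.
p = a·p₁ + b·p₂ ≈ (-0.993, 0.102, -0.060); φ = arcsin(p_z) ≈ -3.45°, λ = atan2(p_y, p_x) ≈ 174.11°.

≈ lat -3.5°, lon 174.1°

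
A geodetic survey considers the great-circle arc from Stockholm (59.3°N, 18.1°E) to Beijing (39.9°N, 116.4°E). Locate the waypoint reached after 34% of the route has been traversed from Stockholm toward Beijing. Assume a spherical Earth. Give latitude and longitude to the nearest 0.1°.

≈ 63.2°N, 60.8°E

From cos δ = sin φ₁ sin φ₂ + cos φ₁ cos φ₂ cos Δλ, the central angle is δ ≈ 1.053 rad (60.3°).
Interpolate at f = 0.34 with slerp weights a = sin((1−f)δ)/sin δ ≈ 0.737, b = sin(fδ)/sin δ ≈ 0.403.
p = a·p₁ + b·p₂ ≈ (0.220, 0.394, 0.892); φ = arcsin(p_z) ≈ 63.17°, λ = atan2(p_y, p_x) ≈ 60.81°.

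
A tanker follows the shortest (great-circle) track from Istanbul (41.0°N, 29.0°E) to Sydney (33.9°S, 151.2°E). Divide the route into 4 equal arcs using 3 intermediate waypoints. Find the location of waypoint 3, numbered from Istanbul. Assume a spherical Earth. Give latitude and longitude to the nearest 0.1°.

The haversine formula gives a central angle δ ≈ 2.346 rad (134.4°) between the endpoints.
Interpolate at f = 3/4 with slerp weights a = sin((1−f)δ)/sin δ ≈ 0.775, b = sin(fδ)/sin δ ≈ 1.375.
p = a·p₁ + b·p₂ ≈ (-0.489, 0.833, -0.259); φ = arcsin(p_z) ≈ -14.99°, λ = atan2(p_y, p_x) ≈ 120.39°.

≈ 15.0°S, 120.4°E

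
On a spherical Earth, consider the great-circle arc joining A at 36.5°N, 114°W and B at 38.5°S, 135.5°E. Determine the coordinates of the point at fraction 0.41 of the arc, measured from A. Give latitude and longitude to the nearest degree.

≈ 6°N, 160°W

The haversine formula gives a central angle δ ≈ 2.203 rad (126.2°) between the endpoints.
Interpolate at f = 0.41 with slerp weights a = sin((1−f)δ)/sin δ ≈ 1.194, b = sin(fδ)/sin δ ≈ 0.973.
p = a·p₁ + b·p₂ ≈ (-0.934, -0.343, 0.104); φ = arcsin(p_z) ≈ 5.99°, λ = atan2(p_y, p_x) ≈ -159.83°.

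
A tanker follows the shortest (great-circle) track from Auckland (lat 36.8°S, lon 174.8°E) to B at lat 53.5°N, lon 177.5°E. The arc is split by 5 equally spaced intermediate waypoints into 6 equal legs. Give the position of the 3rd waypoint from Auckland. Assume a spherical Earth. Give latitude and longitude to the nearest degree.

Write both endpoints as unit vectors p₁, p₂ with components (cos φ cos λ, cos φ sin λ, sin φ).
The central angle between the endpoints is δ = arccos(p₁·p₂) ≈ 1.577 rad (90.3°).
Interpolate at f = 3/6 with slerp weights a = sin((1−f)δ)/sin δ ≈ 0.709, b = sin(fδ)/sin δ ≈ 0.709.
p = a·p₁ + b·p₂ ≈ (-0.987, 0.070, 0.145); φ = arcsin(p_z) ≈ 8.35°, λ = atan2(p_y, p_x) ≈ 175.95°.

≈ lat 8°N, lon 176°E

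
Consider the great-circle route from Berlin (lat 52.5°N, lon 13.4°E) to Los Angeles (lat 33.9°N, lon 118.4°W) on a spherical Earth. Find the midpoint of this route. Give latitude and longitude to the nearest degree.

≈ lat 65°N, lon 71°W

Write both endpoints as unit vectors p₁, p₂ with components (cos φ cos λ, cos φ sin λ, sin φ).
The central angle between the endpoints is δ = arccos(p₁·p₂) ≈ 1.465 rad (83.9°).
Interpolate at f = 1/2 with slerp weights a = sin((1−f)δ)/sin δ ≈ 0.672, b = sin(fδ)/sin δ ≈ 0.672.
p = a·p₁ + b·p₂ ≈ (0.133, -0.396, 0.909); φ = arcsin(p_z) ≈ 65.31°, λ = atan2(p_y, p_x) ≈ -71.47°.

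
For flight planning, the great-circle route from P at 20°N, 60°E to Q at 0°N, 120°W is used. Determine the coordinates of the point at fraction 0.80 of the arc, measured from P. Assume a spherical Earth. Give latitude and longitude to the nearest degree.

Convert each endpoint to a unit vector on the sphere (x = cos φ cos λ, y = cos φ sin λ, z = sin φ).
The central angle between the endpoints is δ = arccos(p₁·p₂) ≈ 2.793 rad (160.0°).
Interpolate at f = 0.80 with slerp weights a = sin((1−f)δ)/sin δ ≈ 1.549, b = sin(fδ)/sin δ ≈ 2.304.
p = a·p₁ + b·p₂ ≈ (-0.424, -0.734, 0.530); φ = arcsin(p_z) ≈ 32.00°, λ = atan2(p_y, p_x) ≈ -120.00°.

≈ 32°N, 120°W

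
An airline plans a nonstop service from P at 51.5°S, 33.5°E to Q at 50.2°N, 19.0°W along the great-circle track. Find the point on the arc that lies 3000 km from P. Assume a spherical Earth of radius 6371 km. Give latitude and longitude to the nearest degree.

Write both endpoints as unit vectors p₁, p₂ with components (cos φ cos λ, cos φ sin λ, sin φ).
The central angle between the endpoints is δ = arccos(p₁·p₂) ≈ 1.938 rad (111.0°). The total great-circle distance is δ·R ≈ 1.938 × 6371 ≈ 12345 km, so the target fraction is f = 3000/12345 ≈ 0.243.
Interpolate at f ≈ 0.243 with slerp weights a = sin((1−f)δ)/sin δ ≈ 1.065, b = sin(fδ)/sin δ ≈ 0.486.
p = a·p₁ + b·p₂ ≈ (0.847, 0.265, -0.460); φ = arcsin(p_z) ≈ -27.42°, λ = atan2(p_y, p_x) ≈ 17.36°.

≈ 27°S, 17°E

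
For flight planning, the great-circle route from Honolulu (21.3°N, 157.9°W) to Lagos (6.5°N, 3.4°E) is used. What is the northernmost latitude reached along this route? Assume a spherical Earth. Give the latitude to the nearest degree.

The great circle lies in the plane with unit normal n̂ = (p₁ × p₂)/|p₁ × p₂|.
Here n̂_z ≈ +0.540; the vertex latitude is φ_max = arccos|n̂_z| ≈ 57.3°.
Check via Clairaut: cos φ_max = |cos φ₁| · sin C = cos(21.3°)·sin(35.5°) ≈ 0.540, again giving ≈ 57.3°.

≈ 57°N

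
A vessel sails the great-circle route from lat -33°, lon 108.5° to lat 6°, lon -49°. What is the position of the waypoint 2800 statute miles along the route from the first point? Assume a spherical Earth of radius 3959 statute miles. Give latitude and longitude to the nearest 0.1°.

≈ lat -54.6°, lon 59.1°

Write both endpoints as unit vectors p₁, p₂ with components (cos φ cos λ, cos φ sin λ, sin φ).
The central angle between the endpoints is δ = arccos(p₁·p₂) ≈ 2.545 rad (145.8°). The total great-circle distance is δ·R ≈ 2.545 × 3959 ≈ 10077 mi, so the target fraction is f = 2800/10077 ≈ 0.278.
Interpolate at f ≈ 0.278 with slerp weights a = sin((1−f)δ)/sin δ ≈ 1.718, b = sin(fδ)/sin δ ≈ 1.157.
p = a·p₁ + b·p₂ ≈ (0.298, 0.498, -0.815); φ = arcsin(p_z) ≈ -54.55°, λ = atan2(p_y, p_x) ≈ 59.09°.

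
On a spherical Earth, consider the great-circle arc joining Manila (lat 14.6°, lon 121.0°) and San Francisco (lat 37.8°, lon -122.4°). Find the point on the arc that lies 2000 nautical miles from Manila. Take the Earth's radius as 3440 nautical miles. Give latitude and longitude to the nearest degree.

Write both endpoints as unit vectors p₁, p₂ with components (cos φ cos λ, cos φ sin λ, sin φ).
The central angle between the endpoints is δ = arccos(p₁·p₂) ≈ 1.760 rad (100.8°). The total great-circle distance is δ·R ≈ 1.760 × 3440 ≈ 6054 nmi, so the target fraction is f = 2000/6054 ≈ 0.330.
Interpolate at f ≈ 0.330 with slerp weights a = sin((1−f)δ)/sin δ ≈ 0.941, b = sin(fδ)/sin δ ≈ 0.559.
p = a·p₁ + b·p₂ ≈ (-0.706, 0.407, 0.580); φ = arcsin(p_z) ≈ 35.44°, λ = atan2(p_y, p_x) ≈ 150.00°.

≈ lat 35°, lon 150°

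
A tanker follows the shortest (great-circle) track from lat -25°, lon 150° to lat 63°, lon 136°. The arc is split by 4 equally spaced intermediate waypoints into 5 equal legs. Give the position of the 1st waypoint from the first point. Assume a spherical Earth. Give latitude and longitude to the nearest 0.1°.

≈ lat -7.4°, lon 148.1°

From cos δ = sin φ₁ sin φ₂ + cos φ₁ cos φ₂ cos Δλ, the central angle is δ ≈ 1.548 rad (88.7°).
Interpolate at f = 1/5 with slerp weights a = sin((1−f)δ)/sin δ ≈ 0.946, b = sin(fδ)/sin δ ≈ 0.305.
p = a·p₁ + b·p₂ ≈ (-0.842, 0.525, -0.128); φ = arcsin(p_z) ≈ -7.36°, λ = atan2(p_y, p_x) ≈ 148.07°.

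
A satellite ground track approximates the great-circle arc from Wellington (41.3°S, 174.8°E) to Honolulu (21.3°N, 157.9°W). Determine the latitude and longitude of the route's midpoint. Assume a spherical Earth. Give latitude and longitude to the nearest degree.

Write both endpoints as unit vectors p₁, p₂ with components (cos φ cos λ, cos φ sin λ, sin φ).
The central angle between the endpoints is δ = arccos(p₁·p₂) ≈ 1.179 rad (67.5°).
Interpolate at f = 1/2 with slerp weights a = sin((1−f)δ)/sin δ ≈ 0.601, b = sin(fδ)/sin δ ≈ 0.601.
p = a·p₁ + b·p₂ ≈ (-0.969, -0.170, -0.178); φ = arcsin(p_z) ≈ -10.28°, λ = atan2(p_y, p_x) ≈ -170.06°.

≈ (10°S, 170°W)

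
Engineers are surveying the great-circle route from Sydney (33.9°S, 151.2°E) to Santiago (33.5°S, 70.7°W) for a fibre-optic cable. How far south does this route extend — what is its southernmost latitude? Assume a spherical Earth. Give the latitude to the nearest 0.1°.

The great circle lies in the plane with unit normal n̂ = (p₁ × p₂)/|p₁ × p₂|.
Here n̂_z ≈ +0.472; the vertex latitude is φ_max = arccos|n̂_z| ≈ 61.8°.

≈ 61.8°S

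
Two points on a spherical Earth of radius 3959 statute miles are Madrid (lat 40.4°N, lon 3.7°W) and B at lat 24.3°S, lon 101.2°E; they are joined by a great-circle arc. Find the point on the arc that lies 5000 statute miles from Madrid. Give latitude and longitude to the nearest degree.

Convert each endpoint to a unit vector on the sphere (x = cos φ cos λ, y = cos φ sin λ, z = sin φ).
The central angle between the endpoints is δ = arccos(p₁·p₂) ≈ 2.032 rad (116.4°). The total great-circle distance is δ·R ≈ 2.032 × 3959 ≈ 8045 mi, so the target fraction is f = 5000/8045 ≈ 0.621.
Interpolate at f ≈ 0.621 with slerp weights a = sin((1−f)δ)/sin δ ≈ 0.777, b = sin(fδ)/sin δ ≈ 1.064.
p = a·p₁ + b·p₂ ≈ (0.402, 0.913, 0.065); φ = arcsin(p_z) ≈ 3.76°, λ = atan2(p_y, p_x) ≈ 66.25°.

≈ lat 4°N, lon 66°E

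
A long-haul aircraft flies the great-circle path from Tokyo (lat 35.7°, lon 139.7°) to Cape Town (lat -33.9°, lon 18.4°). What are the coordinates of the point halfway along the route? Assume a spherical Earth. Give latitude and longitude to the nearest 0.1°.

≈ lat 1.8°, lon 77.9°

From cos δ = sin φ₁ sin φ₂ + cos φ₁ cos φ₂ cos Δλ, the central angle is δ ≈ 2.313 rad (132.5°).
Interpolate at f = 1/2 with slerp weights a = sin((1−f)δ)/sin δ ≈ 1.242, b = sin(fδ)/sin δ ≈ 1.242.
p = a·p₁ + b·p₂ ≈ (0.209, 0.977, 0.032); φ = arcsin(p_z) ≈ 1.84°, λ = atan2(p_y, p_x) ≈ 77.94°.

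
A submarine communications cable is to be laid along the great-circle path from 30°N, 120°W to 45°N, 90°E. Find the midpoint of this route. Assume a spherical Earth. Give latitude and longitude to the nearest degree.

The haversine formula gives a central angle δ ≈ 1.749 rad (100.2°) between the endpoints.
Interpolate at f = 1/2 with slerp weights a = sin((1−f)δ)/sin δ ≈ 0.779, b = sin(fδ)/sin δ ≈ 0.779.
p = a·p₁ + b·p₂ ≈ (-0.337, -0.033, 0.941); φ = arcsin(p_z) ≈ 70.18°, λ = atan2(p_y, p_x) ≈ -174.34°.

≈ 70°N, 174°W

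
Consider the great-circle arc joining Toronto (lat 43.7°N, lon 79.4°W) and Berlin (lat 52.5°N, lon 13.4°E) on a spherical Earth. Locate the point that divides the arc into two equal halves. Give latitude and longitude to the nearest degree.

From cos δ = sin φ₁ sin φ₂ + cos φ₁ cos φ₂ cos Δλ, the central angle is δ ≈ 1.016 rad (58.2°).
Interpolate at f = 1/2 with slerp weights a = sin((1−f)δ)/sin δ ≈ 0.572, b = sin(fδ)/sin δ ≈ 0.572.
p = a·p₁ + b·p₂ ≈ (0.415, -0.326, 0.849); φ = arcsin(p_z) ≈ 58.15°, λ = atan2(p_y, p_x) ≈ -38.15°.

≈ lat 58°N, lon 38°W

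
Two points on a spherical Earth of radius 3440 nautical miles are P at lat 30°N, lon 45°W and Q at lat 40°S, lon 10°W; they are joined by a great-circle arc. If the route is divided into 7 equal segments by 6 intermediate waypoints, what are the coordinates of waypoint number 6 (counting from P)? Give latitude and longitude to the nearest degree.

Write both endpoints as unit vectors p₁, p₂ with components (cos φ cos λ, cos φ sin λ, sin φ).
The central angle between the endpoints is δ = arccos(p₁·p₂) ≈ 1.347 rad (77.2°).
Interpolate at f = 6/7 with slerp weights a = sin((1−f)δ)/sin δ ≈ 0.196, b = sin(fδ)/sin δ ≈ 0.938.
p = a·p₁ + b·p₂ ≈ (0.828, -0.245, -0.505); φ = arcsin(p_z) ≈ -30.32°, λ = atan2(p_y, p_x) ≈ -16.48°.

≈ lat 30°S, lon 16°W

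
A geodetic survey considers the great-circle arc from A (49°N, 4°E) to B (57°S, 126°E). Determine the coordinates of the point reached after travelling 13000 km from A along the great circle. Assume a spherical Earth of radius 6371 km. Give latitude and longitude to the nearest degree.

≈ (43°S, 86°E)

Write both endpoints as unit vectors p₁, p₂ with components (cos φ cos λ, cos φ sin λ, sin φ).
The central angle between the endpoints is δ = arccos(p₁·p₂) ≈ 2.536 rad (145.3°). The total great-circle distance is δ·R ≈ 2.536 × 6371 ≈ 16158 km, so the target fraction is f = 13000/16158 ≈ 0.805.
Interpolate at f ≈ 0.805 with slerp weights a = sin((1−f)δ)/sin δ ≈ 0.836, b = sin(fδ)/sin δ ≈ 1.567.
p = a·p₁ + b·p₂ ≈ (0.045, 0.729, -0.683); φ = arcsin(p_z) ≈ -43.10°, λ = atan2(p_y, p_x) ≈ 86.43°.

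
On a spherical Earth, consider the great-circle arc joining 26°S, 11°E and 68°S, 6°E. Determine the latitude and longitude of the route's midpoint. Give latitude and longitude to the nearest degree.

≈ 47°S, 10°E

Convert each endpoint to a unit vector on the sphere (x = cos φ cos λ, y = cos φ sin λ, z = sin φ).
The central angle between the endpoints is δ = arccos(p₁·p₂) ≈ 0.735 rad (42.1°).
Interpolate at f = 1/2 with slerp weights a = sin((1−f)δ)/sin δ ≈ 0.536, b = sin(fδ)/sin δ ≈ 0.536.
p = a·p₁ + b·p₂ ≈ (0.672, 0.113, -0.732); φ = arcsin(p_z) ≈ -47.02°, λ = atan2(p_y, p_x) ≈ 9.53°.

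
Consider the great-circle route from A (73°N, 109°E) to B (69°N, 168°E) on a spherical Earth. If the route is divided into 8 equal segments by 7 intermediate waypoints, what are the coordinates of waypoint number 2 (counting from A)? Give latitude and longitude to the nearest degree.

≈ (74°N, 125°E)

Write both endpoints as unit vectors p₁, p₂ with components (cos φ cos λ, cos φ sin λ, sin φ).
The central angle between the endpoints is δ = arccos(p₁·p₂) ≈ 0.328 rad (18.8°).
Interpolate at f = 2/8 with slerp weights a = sin((1−f)δ)/sin δ ≈ 0.756, b = sin(fδ)/sin δ ≈ 0.254.
p = a·p₁ + b·p₂ ≈ (-0.161, 0.228, 0.960); φ = arcsin(p_z) ≈ 73.79°, λ = atan2(p_y, p_x) ≈ 125.25°.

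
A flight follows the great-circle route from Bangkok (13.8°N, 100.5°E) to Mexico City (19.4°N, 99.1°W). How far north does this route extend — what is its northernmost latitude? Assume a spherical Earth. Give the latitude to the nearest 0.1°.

≈ 60.4°N

The great circle lies in the plane with unit normal n̂ = (p₁ × p₂)/|p₁ × p₂|.
Here n̂_z ≈ +0.495; the vertex latitude is φ_max = arccos|n̂_z| ≈ 60.4°.
Check via Clairaut: cos φ_max = |cos φ₁| · sin C = cos(13.8°)·sin(30.6°) ≈ 0.495, again giving ≈ 60.4°.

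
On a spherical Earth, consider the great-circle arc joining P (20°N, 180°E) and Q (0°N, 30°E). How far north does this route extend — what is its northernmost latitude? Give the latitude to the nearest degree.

≈ 36°N

The great circle lies in the plane with unit normal n̂ = (p₁ × p₂)/|p₁ × p₂|.
Here n̂_z ≈ -0.808; the vertex latitude is φ_max = arccos|n̂_z| ≈ 36.1°.
Check via Clairaut: cos φ_max = |cos φ₁| · sin C = cos(20.0°)·sin(59.4°) ≈ 0.808, again giving ≈ 36.1°.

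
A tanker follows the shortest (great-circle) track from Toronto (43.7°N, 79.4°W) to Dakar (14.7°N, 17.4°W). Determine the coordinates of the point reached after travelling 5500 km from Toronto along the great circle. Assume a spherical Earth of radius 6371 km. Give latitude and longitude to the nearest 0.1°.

≈ (21.5°N, 25.6°W)

From cos δ = sin φ₁ sin φ₂ + cos φ₁ cos φ₂ cos Δλ, the central angle is δ ≈ 1.043 rad (59.8°). The total great-circle distance is δ·R ≈ 1.043 × 6371 ≈ 6645 km, so the target fraction is f = 5500/6645 ≈ 0.828.
Interpolate at f ≈ 0.828 with slerp weights a = sin((1−f)δ)/sin δ ≈ 0.207, b = sin(fδ)/sin δ ≈ 0.880.
p = a·p₁ + b·p₂ ≈ (0.839, -0.401, 0.366); φ = arcsin(p_z) ≈ 21.48°, λ = atan2(p_y, p_x) ≈ -25.56°.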